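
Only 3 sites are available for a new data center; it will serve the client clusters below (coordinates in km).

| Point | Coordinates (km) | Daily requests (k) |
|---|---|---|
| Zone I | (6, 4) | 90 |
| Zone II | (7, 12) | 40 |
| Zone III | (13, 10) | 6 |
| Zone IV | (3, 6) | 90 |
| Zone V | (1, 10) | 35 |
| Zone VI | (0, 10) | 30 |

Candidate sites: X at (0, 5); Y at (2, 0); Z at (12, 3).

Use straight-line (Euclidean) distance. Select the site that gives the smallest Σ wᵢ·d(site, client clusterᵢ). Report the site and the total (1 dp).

X, total 1640.1 km

Total weighted distance at each candidate:
  X (0, 5): total = 1640.1
  Y (2, 0): total = 2323.4
  Z (12, 3): total = 2728.6
Minimum is at X with total 1640.1 km.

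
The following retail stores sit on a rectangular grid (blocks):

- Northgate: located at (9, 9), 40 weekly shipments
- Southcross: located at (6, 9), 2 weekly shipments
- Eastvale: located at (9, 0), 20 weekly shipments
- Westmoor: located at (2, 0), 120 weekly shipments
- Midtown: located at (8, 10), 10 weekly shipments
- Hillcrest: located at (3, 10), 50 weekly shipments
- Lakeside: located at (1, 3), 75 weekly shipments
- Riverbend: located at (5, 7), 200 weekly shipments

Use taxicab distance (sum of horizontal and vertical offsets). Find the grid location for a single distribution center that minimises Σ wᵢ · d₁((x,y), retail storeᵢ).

Manhattan distance separates: Σwᵢ(|x−xᵢ|+|y−yᵢ|) = Σwᵢ|x−xᵢ| + Σwᵢ|y−yᵢ|, so x and y are optimised independently as 1-D weighted medians.
Total weight W = 517; half = 258.5.
x-coordinate, sorted with cumulative weight:
  x=1 (Lakeside, w=75) cum 75
  x=2 (Westmoor, w=120) cum 195
  x=3 (Hillcrest, w=50) cum 245
  x=5 (Riverbend, w=200) cum 445  ← median
  x=6 (Southcross, w=2) cum 447
  x=8 (Midtown, w=10) cum 457
  x=9 (Northgate, w=40) cum 497
  x=9 (Eastvale, w=20) cum 517
⇒ x* = 5
y-coordinate, sorted with cumulative weight:
  y=0 (Eastvale, w=20) cum 20
  y=0 (Westmoor, w=120) cum 140
  y=3 (Lakeside, w=75) cum 215
  y=7 (Riverbend, w=200) cum 415  ← median
  y=9 (Northgate, w=40) cum 455
  y=9 (Southcross, w=2) cum 457
  y=10 (Midtown, w=10) cum 467
  y=10 (Hillcrest, w=50) cum 517
⇒ y* = 7

(5, 7)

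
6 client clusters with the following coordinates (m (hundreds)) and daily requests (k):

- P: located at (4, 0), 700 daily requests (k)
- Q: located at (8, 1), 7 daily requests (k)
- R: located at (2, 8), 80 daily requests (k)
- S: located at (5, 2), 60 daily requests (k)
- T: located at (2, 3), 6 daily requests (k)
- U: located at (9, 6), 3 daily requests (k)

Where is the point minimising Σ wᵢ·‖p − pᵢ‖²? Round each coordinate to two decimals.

(3.92, 0.94)

The minimiser of Σwᵢ‖p−pᵢ‖² is the weighted centroid p* = (Σwᵢpᵢ)/(Σwᵢ).
Σwᵢ = 856.
Σwᵢxᵢ = 700·4 + 7·8 + 80·2 + 60·5 + 6·2 + 3·9 = 3355.
Σwᵢyᵢ = 700·0 + 7·1 + 80·8 + 60·2 + 6·3 + 3·6 = 803.
x* = 3355/856 = 3.92, y* = 803/856 = 0.94.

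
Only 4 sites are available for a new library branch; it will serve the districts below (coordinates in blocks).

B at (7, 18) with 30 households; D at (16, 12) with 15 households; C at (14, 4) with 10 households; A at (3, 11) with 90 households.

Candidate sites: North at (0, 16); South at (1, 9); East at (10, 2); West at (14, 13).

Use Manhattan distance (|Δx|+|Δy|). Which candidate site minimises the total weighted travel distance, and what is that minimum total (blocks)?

South, total 1260 blocks

Total weighted distance at each candidate:
  North (0, 16): total = 1550
  South (1, 9): total = 1260
  East (10, 2): total = 2310
  West (14, 13): total = 1665
Minimum is at South with total 1260 blocks.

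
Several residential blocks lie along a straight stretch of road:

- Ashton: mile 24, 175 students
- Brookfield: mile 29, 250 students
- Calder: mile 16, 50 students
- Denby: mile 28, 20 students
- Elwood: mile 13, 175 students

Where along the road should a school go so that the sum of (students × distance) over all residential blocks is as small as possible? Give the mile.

x = 24

For a sum of weighted absolute distances on a line, the optimum is the weighted median (not the mean). Total weight W = 670; half-weight = 335.
Sort by position and accumulate weight:
  mile 13 (Elwood, w=175) → cum 175
  mile 16 (Calder, w=50) → cum 225
  mile 24 (Ashton, w=175) → cum 400  ≥ 335 → median here
  mile 28 (Denby, w=20) → cum 420
  mile 29 (Brookfield, w=250) → cum 670
Optimal location: mile 24.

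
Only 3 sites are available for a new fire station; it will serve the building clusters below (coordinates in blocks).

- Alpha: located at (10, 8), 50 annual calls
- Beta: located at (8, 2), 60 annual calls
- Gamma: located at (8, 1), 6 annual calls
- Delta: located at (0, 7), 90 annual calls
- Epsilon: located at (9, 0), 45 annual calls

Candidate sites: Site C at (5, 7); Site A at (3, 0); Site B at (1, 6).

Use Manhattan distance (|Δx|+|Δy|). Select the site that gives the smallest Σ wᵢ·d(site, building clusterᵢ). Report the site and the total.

Total weighted distance at each candidate:
  Site C (5, 7): total = 1779
  Site A (3, 0): total = 2376
  Site B (1, 6): total = 2092
Minimum is at Site C with total 1779 blocks.

Site C, total 1779 blocks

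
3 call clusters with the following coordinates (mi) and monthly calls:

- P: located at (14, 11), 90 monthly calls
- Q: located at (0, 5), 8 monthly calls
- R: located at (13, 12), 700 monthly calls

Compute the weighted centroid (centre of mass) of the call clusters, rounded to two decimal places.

(12.98, 11.82)

The minimiser of Σwᵢ‖p−pᵢ‖² is the weighted centroid p* = (Σwᵢpᵢ)/(Σwᵢ).
Σwᵢ = 798.
Σwᵢxᵢ = 90·14 + 8·0 + 700·13 = 10360.
Σwᵢyᵢ = 90·11 + 8·5 + 700·12 = 9430.
x* = 10360/798 = 12.98, y* = 9430/798 = 11.82.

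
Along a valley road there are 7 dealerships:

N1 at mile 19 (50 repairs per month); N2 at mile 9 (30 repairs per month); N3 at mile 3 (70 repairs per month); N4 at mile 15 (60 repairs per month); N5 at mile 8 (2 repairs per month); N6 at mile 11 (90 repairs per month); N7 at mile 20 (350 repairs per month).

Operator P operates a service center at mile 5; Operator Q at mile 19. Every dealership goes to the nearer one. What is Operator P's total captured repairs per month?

The indifferent point is the midpoint (5+19)/2 = 12; dealerships left of it (closer to Operator P at 5) go to Operator P, those right go to Operator Q.
  N3 at 3 (w=70) → Operator P
  N5 at 8 (w=2) → Operator P
  N2 at 9 (w=30) → Operator P
  N6 at 11 (w=90) → Operator P
  N4 at 15 (w=60) → Operator Q
  N1 at 19 (w=50) → Operator Q
  N7 at 20 (w=350) → Operator Q
Operator P captures 192; Operator Q captures 460.

192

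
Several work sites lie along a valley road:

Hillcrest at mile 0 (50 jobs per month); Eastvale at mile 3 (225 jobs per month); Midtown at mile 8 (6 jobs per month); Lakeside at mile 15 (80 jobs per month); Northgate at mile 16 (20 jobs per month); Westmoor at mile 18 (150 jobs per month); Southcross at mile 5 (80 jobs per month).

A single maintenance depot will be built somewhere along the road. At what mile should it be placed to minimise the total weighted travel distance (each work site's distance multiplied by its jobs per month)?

For a sum of weighted absolute distances on a line, the optimum is the weighted median (not the mean). Total weight W = 611; half-weight = 305.5.
Sort by position and accumulate weight:
  mile 0 (Hillcrest, w=50) → cum 50
  mile 3 (Eastvale, w=225) → cum 275
  mile 5 (Southcross, w=80) → cum 355  ≥ 305.5 → median here
  mile 8 (Midtown, w=6) → cum 361
  mile 15 (Lakeside, w=80) → cum 441
  mile 16 (Northgate, w=20) → cum 461
  mile 18 (Westmoor, w=150) → cum 611
Optimal location: mile 5.

x = 5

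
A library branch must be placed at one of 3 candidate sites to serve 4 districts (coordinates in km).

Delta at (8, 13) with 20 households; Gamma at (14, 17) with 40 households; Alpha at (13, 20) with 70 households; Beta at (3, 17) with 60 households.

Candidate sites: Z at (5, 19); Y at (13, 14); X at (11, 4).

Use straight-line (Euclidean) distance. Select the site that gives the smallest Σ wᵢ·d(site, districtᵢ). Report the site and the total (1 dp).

Z, total 1237.0 km

Total weighted distance at each candidate:
  Z (5, 19): total = 1237.0
  Y (13, 14): total = 1274.9
  X (11, 4): total = 2768.0
Minimum is at Z with total 1237.0 km.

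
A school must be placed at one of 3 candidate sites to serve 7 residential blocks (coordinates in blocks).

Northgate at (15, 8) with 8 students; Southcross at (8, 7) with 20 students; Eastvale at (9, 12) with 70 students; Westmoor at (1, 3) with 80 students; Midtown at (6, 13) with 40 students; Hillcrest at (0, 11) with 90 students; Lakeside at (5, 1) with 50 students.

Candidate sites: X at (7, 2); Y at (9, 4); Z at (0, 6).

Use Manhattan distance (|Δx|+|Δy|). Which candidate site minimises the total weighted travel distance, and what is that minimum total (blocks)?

Z, total 3156 blocks

Total weighted distance at each candidate:
  X (7, 2): total = 3702
  Y (9, 4): total = 3710
  Z (0, 6): total = 3156
Minimum is at Z with total 3156 blocks.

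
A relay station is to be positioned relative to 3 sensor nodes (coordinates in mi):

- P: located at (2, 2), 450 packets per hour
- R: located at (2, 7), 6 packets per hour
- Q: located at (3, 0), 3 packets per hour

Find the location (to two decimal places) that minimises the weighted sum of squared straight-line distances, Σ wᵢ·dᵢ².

The minimiser of Σwᵢ‖p−pᵢ‖² is the weighted centroid p* = (Σwᵢpᵢ)/(Σwᵢ).
Σwᵢ = 459.
Σwᵢxᵢ = 450·2 + 6·2 + 3·3 = 921.
Σwᵢyᵢ = 450·2 + 6·7 + 3·0 = 942.
x* = 921/459 = 2.01, y* = 942/459 = 2.05.

(2.01, 2.05)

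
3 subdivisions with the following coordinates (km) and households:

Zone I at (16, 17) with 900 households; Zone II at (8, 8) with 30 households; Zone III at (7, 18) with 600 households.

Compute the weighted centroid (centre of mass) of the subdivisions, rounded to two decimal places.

The minimiser of Σwᵢ‖p−pᵢ‖² is the weighted centroid p* = (Σwᵢpᵢ)/(Σwᵢ).
Σwᵢ = 1530.
Σwᵢxᵢ = 900·16 + 30·8 + 600·7 = 18840.
Σwᵢyᵢ = 900·17 + 30·8 + 600·18 = 26340.
x* = 18840/1530 = 12.31, y* = 26340/1530 = 17.22.

(12.31, 17.22)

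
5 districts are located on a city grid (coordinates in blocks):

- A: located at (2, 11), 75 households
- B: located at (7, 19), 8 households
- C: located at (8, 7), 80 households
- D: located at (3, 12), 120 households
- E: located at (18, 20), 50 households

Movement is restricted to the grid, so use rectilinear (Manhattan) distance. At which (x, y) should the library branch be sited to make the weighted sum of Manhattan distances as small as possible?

(3, 12)

Manhattan distance separates: Σwᵢ(|x−xᵢ|+|y−yᵢ|) = Σwᵢ|x−xᵢ| + Σwᵢ|y−yᵢ|, so x and y are optimised independently as 1-D weighted medians.
Total weight W = 333; half = 166.5.
x-coordinate, sorted with cumulative weight:
  x=2 (A, w=75) cum 75
  x=3 (D, w=120) cum 195  ← median
  x=7 (B, w=8) cum 203
  x=8 (C, w=80) cum 283
  x=18 (E, w=50) cum 333
⇒ x* = 3
y-coordinate, sorted with cumulative weight:
  y=7 (C, w=80) cum 80
  y=11 (A, w=75) cum 155
  y=12 (D, w=120) cum 275  ← median
  y=19 (B, w=8) cum 283
  y=20 (E, w=50) cum 333
⇒ y* = 12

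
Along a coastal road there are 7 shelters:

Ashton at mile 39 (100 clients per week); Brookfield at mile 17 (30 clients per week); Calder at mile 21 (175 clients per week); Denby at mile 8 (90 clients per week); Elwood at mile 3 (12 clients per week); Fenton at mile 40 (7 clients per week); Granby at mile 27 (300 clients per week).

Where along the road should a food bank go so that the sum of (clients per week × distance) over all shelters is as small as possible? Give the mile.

x = 27

For a sum of weighted absolute distances on a line, the optimum is the weighted median (not the mean). Total weight W = 714; half-weight = 357.
Sort by position and accumulate weight:
  mile 3 (Elwood, w=12) → cum 12
  mile 8 (Denby, w=90) → cum 102
  mile 17 (Brookfield, w=30) → cum 132
  mile 21 (Calder, w=175) → cum 307
  mile 27 (Granby, w=300) → cum 607  ≥ 357 → median here
  mile 39 (Ashton, w=100) → cum 707
  mile 40 (Fenton, w=7) → cum 714
Optimal location: mile 27.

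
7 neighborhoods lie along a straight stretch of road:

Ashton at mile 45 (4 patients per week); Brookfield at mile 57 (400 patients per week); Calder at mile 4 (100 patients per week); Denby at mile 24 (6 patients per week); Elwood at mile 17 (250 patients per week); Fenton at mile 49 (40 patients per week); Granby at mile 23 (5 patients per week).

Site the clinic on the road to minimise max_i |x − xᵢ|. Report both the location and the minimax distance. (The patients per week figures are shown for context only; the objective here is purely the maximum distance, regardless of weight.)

The 1-center on a line is the midpoint of the two extreme points: leftmost at 4, rightmost at 57.
Optimal location = (4 + 57)/2 = 30.5; maximum distance = (57 − 4)/2 = 26.5.

location 30.5, max distance 26.5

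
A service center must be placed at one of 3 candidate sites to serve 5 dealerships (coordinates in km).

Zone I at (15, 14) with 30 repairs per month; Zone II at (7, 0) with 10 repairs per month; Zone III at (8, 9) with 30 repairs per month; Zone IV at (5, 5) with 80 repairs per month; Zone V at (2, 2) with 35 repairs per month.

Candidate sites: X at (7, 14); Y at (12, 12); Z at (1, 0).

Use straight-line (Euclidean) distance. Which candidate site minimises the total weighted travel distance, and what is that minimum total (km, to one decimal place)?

Total weighted distance at each candidate:
  X (7, 14): total = 1725.5
  Y (12, 12): total = 1675.1
  Z (1, 0): total = 1586.5
Minimum is at Z with total 1586.5 km.

Z, total 1586.5 km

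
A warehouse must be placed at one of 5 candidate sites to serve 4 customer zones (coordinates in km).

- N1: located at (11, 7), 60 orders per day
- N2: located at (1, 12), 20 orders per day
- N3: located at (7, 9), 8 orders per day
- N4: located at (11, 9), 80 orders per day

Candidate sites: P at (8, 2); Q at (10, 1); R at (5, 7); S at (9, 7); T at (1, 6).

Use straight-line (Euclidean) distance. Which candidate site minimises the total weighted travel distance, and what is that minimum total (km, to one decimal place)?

S, total 557.6 km

Total weighted distance at each candidate:
  P (8, 2): total = 1259.8
  Q (10, 1): total = 1362.6
  R (5, 7): total = 1016.7
  S (9, 7): total = 557.6
  T (1, 6): total = 1611.9
Minimum is at S with total 557.6 km.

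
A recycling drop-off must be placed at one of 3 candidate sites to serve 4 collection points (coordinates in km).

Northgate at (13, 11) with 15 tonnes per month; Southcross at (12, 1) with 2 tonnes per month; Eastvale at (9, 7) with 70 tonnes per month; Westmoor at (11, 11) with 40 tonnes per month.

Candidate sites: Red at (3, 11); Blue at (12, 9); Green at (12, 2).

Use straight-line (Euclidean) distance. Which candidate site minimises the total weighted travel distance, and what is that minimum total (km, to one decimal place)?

Blue, total 391.4 km

Total weighted distance at each candidate:
  Red (3, 11): total = 1001.7
  Blue (12, 9): total = 391.4
  Green (12, 2): total = 908.2
Minimum is at Blue with total 391.4 km.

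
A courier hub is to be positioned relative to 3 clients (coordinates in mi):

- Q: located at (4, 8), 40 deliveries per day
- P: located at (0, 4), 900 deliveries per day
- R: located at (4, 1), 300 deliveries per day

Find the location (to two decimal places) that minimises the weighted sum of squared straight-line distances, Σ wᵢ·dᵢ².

(1.10, 3.40)

The minimiser of Σwᵢ‖p−pᵢ‖² is the weighted centroid p* = (Σwᵢpᵢ)/(Σwᵢ).
Σwᵢ = 1240.
Σwᵢxᵢ = 40·4 + 900·0 + 300·4 = 1360.
Σwᵢyᵢ = 40·8 + 900·4 + 300·1 = 4220.
x* = 1360/1240 = 1.10, y* = 4220/1240 = 3.40.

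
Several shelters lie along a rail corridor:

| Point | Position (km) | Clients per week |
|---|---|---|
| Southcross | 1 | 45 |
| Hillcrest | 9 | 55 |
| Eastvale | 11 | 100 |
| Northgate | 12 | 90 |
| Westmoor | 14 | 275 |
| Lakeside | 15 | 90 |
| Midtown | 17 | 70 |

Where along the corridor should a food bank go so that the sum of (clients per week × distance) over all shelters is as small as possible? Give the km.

For a sum of weighted absolute distances on a line, the optimum is the weighted median (not the mean). Total weight W = 725; half-weight = 362.5.
Sort by position and accumulate weight:
  km 1 (Southcross, w=45) → cum 45
  km 9 (Hillcrest, w=55) → cum 100
  km 11 (Eastvale, w=100) → cum 200
  km 12 (Northgate, w=90) → cum 290
  km 14 (Westmoor, w=275) → cum 565  ≥ 362.5 → median here
  km 15 (Lakeside, w=90) → cum 655
  km 17 (Midtown, w=70) → cum 725
Optimal location: km 14.

x = 14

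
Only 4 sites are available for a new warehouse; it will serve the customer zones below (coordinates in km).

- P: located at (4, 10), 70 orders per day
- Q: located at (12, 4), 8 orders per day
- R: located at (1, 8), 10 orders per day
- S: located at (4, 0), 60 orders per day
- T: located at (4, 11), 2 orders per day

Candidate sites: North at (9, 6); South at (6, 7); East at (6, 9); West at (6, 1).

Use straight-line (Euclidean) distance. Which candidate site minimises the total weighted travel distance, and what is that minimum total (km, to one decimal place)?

Total weighted distance at each candidate:
  North (9, 6): total = 1042.3
  South (6, 7): total = 802.8
  East (6, 9): total = 828.8
  West (6, 1): total = 939.6
Minimum is at South with total 802.8 km.

South, total 802.8 km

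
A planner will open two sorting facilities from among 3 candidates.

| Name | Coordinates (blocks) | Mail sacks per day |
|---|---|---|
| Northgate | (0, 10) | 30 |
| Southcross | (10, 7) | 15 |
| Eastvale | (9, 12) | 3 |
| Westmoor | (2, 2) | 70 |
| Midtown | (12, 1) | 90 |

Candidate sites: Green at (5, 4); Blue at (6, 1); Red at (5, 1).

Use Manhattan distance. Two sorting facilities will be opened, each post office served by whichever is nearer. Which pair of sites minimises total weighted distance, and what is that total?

Evaluate every pair (each demand assigned to the nearer of the two):
  {Green, Blue}: total = 1376
  {Green, Red}: total = 1396
  {Blue, Red}: total = 1432
Best pair: {Green, Blue} with total 1376.

{Green, Blue}, total 1376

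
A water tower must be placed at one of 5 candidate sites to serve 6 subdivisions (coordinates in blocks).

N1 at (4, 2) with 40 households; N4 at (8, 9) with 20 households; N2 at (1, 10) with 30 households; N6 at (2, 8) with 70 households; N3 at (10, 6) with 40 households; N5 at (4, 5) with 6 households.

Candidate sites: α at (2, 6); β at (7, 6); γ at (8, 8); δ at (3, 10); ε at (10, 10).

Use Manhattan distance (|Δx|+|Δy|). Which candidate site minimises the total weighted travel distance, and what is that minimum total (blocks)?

α, total 1048 blocks

Total weighted distance at each candidate:
  α (2, 6): total = 1048
  β (7, 6): total = 1294
  γ (8, 8): total = 1312
  δ (3, 10): total = 1226
  ε (10, 10): total = 1816
Minimum is at α with total 1048 blocks.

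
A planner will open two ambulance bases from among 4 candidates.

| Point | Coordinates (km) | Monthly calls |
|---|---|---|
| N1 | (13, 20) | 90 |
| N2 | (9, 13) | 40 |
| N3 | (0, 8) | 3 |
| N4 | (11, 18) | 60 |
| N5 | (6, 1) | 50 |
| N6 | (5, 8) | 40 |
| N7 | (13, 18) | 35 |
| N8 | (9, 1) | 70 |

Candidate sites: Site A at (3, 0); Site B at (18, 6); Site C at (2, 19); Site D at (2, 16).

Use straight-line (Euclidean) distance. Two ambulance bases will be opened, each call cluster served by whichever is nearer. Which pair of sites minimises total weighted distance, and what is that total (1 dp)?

{Site A, Site C}, total 3232.2

Evaluate every pair (each demand assigned to the nearer of the two):
  {Site A, Site C}: total = 3232.2
  {Site A, Site D}: total = 3241.0
  {Site A, Site B}: total = 4022.0
  {Site B, Site D}: total = 4039.7
  {Site B, Site C}: total = 4153.1
  {Site C, Site D}: total = 4530.0
Best pair: {Site A, Site C} with total 3232.2.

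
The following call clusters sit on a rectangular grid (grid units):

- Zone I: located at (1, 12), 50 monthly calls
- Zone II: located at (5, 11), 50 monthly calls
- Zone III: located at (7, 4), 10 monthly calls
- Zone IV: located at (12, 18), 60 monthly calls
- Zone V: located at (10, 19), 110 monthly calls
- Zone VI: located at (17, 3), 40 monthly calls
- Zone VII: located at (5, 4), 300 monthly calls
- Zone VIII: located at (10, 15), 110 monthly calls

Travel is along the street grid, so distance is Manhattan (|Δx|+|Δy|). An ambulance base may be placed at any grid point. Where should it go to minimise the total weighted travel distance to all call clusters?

Manhattan distance separates: Σwᵢ(|x−xᵢ|+|y−yᵢ|) = Σwᵢ|x−xᵢ| + Σwᵢ|y−yᵢ|, so x and y are optimised independently as 1-D weighted medians.
Total weight W = 730; half = 365.
x-coordinate, sorted with cumulative weight:
  x=1 (Zone I, w=50) cum 50
  x=5 (Zone II, w=50) cum 100
  x=5 (Zone VII, w=300) cum 400  ← median
  x=7 (Zone III, w=10) cum 410
  x=10 (Zone V, w=110) cum 520
  x=10 (Zone VIII, w=110) cum 630
  x=12 (Zone IV, w=60) cum 690
  x=17 (Zone VI, w=40) cum 730
⇒ x* = 5
y-coordinate, sorted with cumulative weight:
  y=3 (Zone VI, w=40) cum 40
  y=4 (Zone III, w=10) cum 50
  y=4 (Zone VII, w=300) cum 350
  y=11 (Zone II, w=50) cum 400  ← median
  y=12 (Zone I, w=50) cum 450
  y=15 (Zone VIII, w=110) cum 560
  y=18 (Zone IV, w=60) cum 620
  y=19 (Zone V, w=110) cum 730
⇒ y* = 11

(5, 11)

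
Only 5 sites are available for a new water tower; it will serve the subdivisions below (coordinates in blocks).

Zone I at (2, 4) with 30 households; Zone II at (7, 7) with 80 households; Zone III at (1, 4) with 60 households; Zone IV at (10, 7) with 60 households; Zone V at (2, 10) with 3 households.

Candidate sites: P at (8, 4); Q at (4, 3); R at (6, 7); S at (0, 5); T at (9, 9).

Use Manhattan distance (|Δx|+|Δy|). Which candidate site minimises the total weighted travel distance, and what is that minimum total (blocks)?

Total weighted distance at each candidate:
  P (8, 4): total = 1256
  Q (4, 3): total = 1517
  R (6, 7): total = 1031
  S (0, 5): total = 1671
  T (9, 9): total = 1664
Minimum is at R with total 1031 blocks.

R, total 1031 blocks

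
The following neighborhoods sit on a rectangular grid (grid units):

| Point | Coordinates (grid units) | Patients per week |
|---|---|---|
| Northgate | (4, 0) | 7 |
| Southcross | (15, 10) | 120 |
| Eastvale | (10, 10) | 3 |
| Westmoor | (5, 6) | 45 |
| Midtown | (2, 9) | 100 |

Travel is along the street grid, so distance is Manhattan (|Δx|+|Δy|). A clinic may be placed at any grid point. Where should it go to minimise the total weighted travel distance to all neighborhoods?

(5, 9)

Manhattan distance separates: Σwᵢ(|x−xᵢ|+|y−yᵢ|) = Σwᵢ|x−xᵢ| + Σwᵢ|y−yᵢ|, so x and y are optimised independently as 1-D weighted medians.
Total weight W = 275; half = 137.5.
x-coordinate, sorted with cumulative weight:
  x=2 (Midtown, w=100) cum 100
  x=4 (Northgate, w=7) cum 107
  x=5 (Westmoor, w=45) cum 152  ← median
  x=10 (Eastvale, w=3) cum 155
  x=15 (Southcross, w=120) cum 275
⇒ x* = 5
y-coordinate, sorted with cumulative weight:
  y=0 (Northgate, w=7) cum 7
  y=6 (Westmoor, w=45) cum 52
  y=9 (Midtown, w=100) cum 152  ← median
  y=10 (Southcross, w=120) cum 272
  y=10 (Eastvale, w=3) cum 275
⇒ y* = 9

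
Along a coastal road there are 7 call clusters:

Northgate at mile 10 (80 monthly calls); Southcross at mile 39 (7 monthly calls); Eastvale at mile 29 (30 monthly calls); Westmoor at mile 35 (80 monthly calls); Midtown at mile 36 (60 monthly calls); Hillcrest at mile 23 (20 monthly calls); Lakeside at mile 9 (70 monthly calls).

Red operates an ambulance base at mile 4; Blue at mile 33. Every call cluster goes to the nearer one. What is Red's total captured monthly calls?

150

The indifferent point is the midpoint (4+33)/2 = 18.5; call clusters left of it (closer to Red at 4) go to Red, those right go to Blue.
  Lakeside at 9 (w=70) → Red
  Northgate at 10 (w=80) → Red
  Hillcrest at 23 (w=20) → Blue
  Eastvale at 29 (w=30) → Blue
  Westmoor at 35 (w=80) → Blue
  Midtown at 36 (w=60) → Blue
  Southcross at 39 (w=7) → Blue
Red captures 150; Blue captures 197.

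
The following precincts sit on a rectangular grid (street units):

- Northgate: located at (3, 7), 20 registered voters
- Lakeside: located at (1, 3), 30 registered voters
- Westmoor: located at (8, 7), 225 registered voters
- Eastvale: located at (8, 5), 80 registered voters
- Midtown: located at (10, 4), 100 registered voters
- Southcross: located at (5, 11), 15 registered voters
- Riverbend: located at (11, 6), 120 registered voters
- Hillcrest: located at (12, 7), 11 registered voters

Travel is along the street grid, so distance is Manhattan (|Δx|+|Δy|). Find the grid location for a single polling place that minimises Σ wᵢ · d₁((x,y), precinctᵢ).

(8, 6)

Manhattan distance separates: Σwᵢ(|x−xᵢ|+|y−yᵢ|) = Σwᵢ|x−xᵢ| + Σwᵢ|y−yᵢ|, so x and y are optimised independently as 1-D weighted medians.
Total weight W = 601; half = 300.5.
x-coordinate, sorted with cumulative weight:
  x=1 (Lakeside, w=30) cum 30
  x=3 (Northgate, w=20) cum 50
  x=5 (Southcross, w=15) cum 65
  x=8 (Westmoor, w=225) cum 290
  x=8 (Eastvale, w=80) cum 370  ← median
  x=10 (Midtown, w=100) cum 470
  x=11 (Riverbend, w=120) cum 590
  x=12 (Hillcrest, w=11) cum 601
⇒ x* = 8
y-coordinate, sorted with cumulative weight:
  y=3 (Lakeside, w=30) cum 30
  y=4 (Midtown, w=100) cum 130
  y=5 (Eastvale, w=80) cum 210
  y=6 (Riverbend, w=120) cum 330  ← median
  y=7 (Northgate, w=20) cum 350
  y=7 (Westmoor, w=225) cum 575
  y=7 (Hillcrest, w=11) cum 586
  y=11 (Southcross, w=15) cum 601
⇒ y* = 6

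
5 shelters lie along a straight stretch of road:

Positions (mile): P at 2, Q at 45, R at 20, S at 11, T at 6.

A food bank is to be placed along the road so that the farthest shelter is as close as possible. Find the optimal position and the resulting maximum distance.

location 23.5, max distance 21.5

The 1-center on a line is the midpoint of the two extreme points: leftmost at 2, rightmost at 45.
Optimal location = (2 + 45)/2 = 23.5; maximum distance = (45 − 2)/2 = 21.5.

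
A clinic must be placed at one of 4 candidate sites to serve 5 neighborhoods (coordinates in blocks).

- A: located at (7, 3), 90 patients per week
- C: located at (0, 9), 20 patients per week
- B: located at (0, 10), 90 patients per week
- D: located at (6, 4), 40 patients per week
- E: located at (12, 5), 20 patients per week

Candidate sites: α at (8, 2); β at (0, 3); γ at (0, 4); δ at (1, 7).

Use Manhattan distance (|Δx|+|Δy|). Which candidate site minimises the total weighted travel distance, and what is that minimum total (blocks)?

γ, total 1860 blocks

Total weighted distance at each candidate:
  α (8, 2): total = 2220
  β (0, 3): total = 1940
  γ (0, 4): total = 1860
  δ (1, 7): total = 1900
Minimum is at γ with total 1860 blocks.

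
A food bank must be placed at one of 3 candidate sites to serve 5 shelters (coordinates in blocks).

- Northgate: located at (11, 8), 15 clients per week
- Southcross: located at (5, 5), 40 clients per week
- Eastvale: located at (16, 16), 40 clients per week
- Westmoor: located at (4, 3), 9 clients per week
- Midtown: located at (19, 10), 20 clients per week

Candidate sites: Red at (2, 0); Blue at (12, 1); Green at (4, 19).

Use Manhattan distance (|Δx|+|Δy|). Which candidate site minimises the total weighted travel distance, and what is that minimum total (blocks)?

Blue, total 1730 blocks

Total weighted distance at each candidate:
  Red (2, 0): total = 2360
  Blue (12, 1): total = 1730
  Green (4, 19): total = 2094
Minimum is at Blue with total 1730 blocks.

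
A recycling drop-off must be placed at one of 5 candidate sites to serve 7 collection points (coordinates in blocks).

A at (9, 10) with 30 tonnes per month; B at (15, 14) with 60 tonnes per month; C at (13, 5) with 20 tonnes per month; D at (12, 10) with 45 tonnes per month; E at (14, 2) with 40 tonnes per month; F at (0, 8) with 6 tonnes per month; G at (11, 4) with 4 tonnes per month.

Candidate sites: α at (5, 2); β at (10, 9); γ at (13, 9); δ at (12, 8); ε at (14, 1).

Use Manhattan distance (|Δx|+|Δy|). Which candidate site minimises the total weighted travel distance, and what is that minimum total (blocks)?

γ, total 1172 blocks

Total weighted distance at each candidate:
  α (5, 2): total = 3033
  β (10, 9): total = 1465
  γ (13, 9): total = 1172
  δ (12, 8): total = 1272
  ε (14, 1): total = 2045
Minimum is at γ with total 1172 blocks.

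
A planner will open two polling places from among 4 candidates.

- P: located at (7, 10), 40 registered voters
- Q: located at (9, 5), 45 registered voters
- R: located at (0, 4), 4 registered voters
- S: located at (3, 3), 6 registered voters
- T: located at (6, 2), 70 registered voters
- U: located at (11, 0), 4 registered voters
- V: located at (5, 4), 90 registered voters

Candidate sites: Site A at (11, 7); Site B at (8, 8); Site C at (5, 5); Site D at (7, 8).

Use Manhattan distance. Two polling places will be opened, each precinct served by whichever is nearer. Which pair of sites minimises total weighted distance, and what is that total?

Evaluate every pair (each demand assigned to the nearer of the two):
  {Site C, Site D}: total = 722
  {Site B, Site C}: total = 762
  {Site A, Site C}: total = 906
  {Site A, Site D}: total = 1416
  {Site B, Site D}: total = 1432
  {Site A, Site B}: total = 1626
Best pair: {Site C, Site D} with total 722.

{Site C, Site D}, total 722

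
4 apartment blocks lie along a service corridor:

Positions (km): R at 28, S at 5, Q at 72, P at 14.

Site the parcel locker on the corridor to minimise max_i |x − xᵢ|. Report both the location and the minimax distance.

location 38.5, max distance 33.5

The 1-center on a line is the midpoint of the two extreme points: leftmost at 5, rightmost at 72.
Optimal location = (5 + 72)/2 = 38.5; maximum distance = (72 − 5)/2 = 33.5.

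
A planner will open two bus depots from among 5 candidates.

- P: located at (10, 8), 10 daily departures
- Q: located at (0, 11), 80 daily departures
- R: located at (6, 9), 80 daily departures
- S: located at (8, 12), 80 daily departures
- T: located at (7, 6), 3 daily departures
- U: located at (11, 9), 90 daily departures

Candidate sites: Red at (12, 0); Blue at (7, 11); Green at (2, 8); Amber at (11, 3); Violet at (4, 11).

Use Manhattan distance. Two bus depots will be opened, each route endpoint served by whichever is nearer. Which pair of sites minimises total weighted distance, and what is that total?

{Blue, Violet}, total 1335

Evaluate every pair (each demand assigned to the nearer of the two):
  {Blue, Violet}: total = 1335
  {Blue, Green}: total = 1415
  {Red, Blue}: total = 1575
  {Blue, Amber}: total = 1575
  {Amber, Violet}: total = 1661
  {Green, Violet}: total = 1951
  {Red, Violet}: total = 1964
  {Green, Amber}: total = 2221
  {Red, Green}: total = 2601
  {Red, Amber}: total = 3981
Best pair: {Blue, Violet} with total 1335.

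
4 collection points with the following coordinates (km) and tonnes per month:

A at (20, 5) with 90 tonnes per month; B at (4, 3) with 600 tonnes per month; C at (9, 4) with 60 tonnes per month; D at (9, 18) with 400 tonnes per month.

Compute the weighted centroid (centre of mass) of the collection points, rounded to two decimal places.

The minimiser of Σwᵢ‖p−pᵢ‖² is the weighted centroid p* = (Σwᵢpᵢ)/(Σwᵢ).
Σwᵢ = 1150.
Σwᵢxᵢ = 90·20 + 600·4 + 60·9 + 400·9 = 8340.
Σwᵢyᵢ = 90·5 + 600·3 + 60·4 + 400·18 = 9690.
x* = 8340/1150 = 7.25, y* = 9690/1150 = 8.43.

(7.25, 8.43)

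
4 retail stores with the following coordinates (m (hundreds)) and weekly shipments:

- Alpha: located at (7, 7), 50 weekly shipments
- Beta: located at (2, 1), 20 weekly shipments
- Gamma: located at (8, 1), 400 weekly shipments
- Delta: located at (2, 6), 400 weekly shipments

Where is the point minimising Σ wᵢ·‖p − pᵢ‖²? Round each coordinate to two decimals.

(5.05, 3.64)

The minimiser of Σwᵢ‖p−pᵢ‖² is the weighted centroid p* = (Σwᵢpᵢ)/(Σwᵢ).
Σwᵢ = 870.
Σwᵢxᵢ = 50·7 + 20·2 + 400·8 + 400·2 = 4390.
Σwᵢyᵢ = 50·7 + 20·1 + 400·1 + 400·6 = 3170.
x* = 4390/870 = 5.05, y* = 3170/870 = 3.64.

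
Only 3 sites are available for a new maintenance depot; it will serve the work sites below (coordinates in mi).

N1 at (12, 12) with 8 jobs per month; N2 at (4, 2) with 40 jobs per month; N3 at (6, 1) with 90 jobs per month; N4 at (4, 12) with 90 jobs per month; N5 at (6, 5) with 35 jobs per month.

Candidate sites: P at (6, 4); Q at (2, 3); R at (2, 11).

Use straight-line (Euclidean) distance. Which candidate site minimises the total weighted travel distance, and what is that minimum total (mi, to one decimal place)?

P, total 1240.3 mi

Total weighted distance at each candidate:
  P (6, 4): total = 1240.3
  Q (2, 3): total = 1585.8
  R (2, 11): total = 1872.1
Minimum is at P with total 1240.3 mi.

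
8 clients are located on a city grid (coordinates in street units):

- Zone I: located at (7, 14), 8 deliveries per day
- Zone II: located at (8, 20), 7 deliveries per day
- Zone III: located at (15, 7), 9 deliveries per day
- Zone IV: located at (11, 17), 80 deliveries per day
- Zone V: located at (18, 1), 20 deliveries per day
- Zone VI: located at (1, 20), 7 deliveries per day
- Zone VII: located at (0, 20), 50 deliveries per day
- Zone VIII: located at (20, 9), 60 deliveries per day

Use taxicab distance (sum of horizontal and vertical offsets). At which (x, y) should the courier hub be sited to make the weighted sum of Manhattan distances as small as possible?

(11, 17)

Manhattan distance separates: Σwᵢ(|x−xᵢ|+|y−yᵢ|) = Σwᵢ|x−xᵢ| + Σwᵢ|y−yᵢ|, so x and y are optimised independently as 1-D weighted medians.
Total weight W = 241; half = 120.5.
x-coordinate, sorted with cumulative weight:
  x=0 (Zone VII, w=50) cum 50
  x=1 (Zone VI, w=7) cum 57
  x=7 (Zone I, w=8) cum 65
  x=8 (Zone II, w=7) cum 72
  x=11 (Zone IV, w=80) cum 152  ← median
  x=15 (Zone III, w=9) cum 161
  x=18 (Zone V, w=20) cum 181
  x=20 (Zone VIII, w=60) cum 241
⇒ x* = 11
y-coordinate, sorted with cumulative weight:
  y=1 (Zone V, w=20) cum 20
  y=7 (Zone III, w=9) cum 29
  y=9 (Zone VIII, w=60) cum 89
  y=14 (Zone I, w=8) cum 97
  y=17 (Zone IV, w=80) cum 177  ← median
  y=20 (Zone II, w=7) cum 184
  y=20 (Zone VI, w=7) cum 191
  y=20 (Zone VII, w=50) cum 241
⇒ y* = 17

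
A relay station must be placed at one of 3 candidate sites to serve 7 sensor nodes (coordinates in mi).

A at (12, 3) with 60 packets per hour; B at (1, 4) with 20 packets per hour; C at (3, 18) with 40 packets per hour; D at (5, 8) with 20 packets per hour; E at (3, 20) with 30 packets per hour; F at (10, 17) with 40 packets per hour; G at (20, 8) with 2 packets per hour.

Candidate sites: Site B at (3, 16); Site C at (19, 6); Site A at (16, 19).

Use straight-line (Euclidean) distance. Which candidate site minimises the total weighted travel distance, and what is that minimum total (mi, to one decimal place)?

Site B, total 1877.3 mi

Total weighted distance at each candidate:
  Site B (3, 16): total = 1877.3
  Site C (19, 6): total = 3112.8
  Site A (16, 19): total = 2914.0
Minimum is at Site B with total 1877.3 mi.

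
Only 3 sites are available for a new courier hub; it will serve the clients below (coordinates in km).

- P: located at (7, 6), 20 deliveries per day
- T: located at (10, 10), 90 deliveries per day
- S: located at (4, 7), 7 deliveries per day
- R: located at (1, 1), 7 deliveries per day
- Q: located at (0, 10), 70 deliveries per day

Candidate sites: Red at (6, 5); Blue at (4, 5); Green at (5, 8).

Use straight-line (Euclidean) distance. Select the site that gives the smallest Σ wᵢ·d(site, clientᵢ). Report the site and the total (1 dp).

Green, total 984.5 km

Total weighted distance at each candidate:
  Red (6, 5): total = 1215.9
  Blue (4, 5): total = 1263.4
  Green (5, 8): total = 984.5
Minimum is at Green with total 984.5 km.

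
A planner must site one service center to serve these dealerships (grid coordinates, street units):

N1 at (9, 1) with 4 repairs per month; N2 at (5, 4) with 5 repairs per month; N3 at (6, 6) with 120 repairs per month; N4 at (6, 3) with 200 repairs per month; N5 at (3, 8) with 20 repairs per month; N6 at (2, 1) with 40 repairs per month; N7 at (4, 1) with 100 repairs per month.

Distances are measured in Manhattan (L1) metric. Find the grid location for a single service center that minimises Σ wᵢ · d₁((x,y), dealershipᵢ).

Manhattan distance separates: Σwᵢ(|x−xᵢ|+|y−yᵢ|) = Σwᵢ|x−xᵢ| + Σwᵢ|y−yᵢ|, so x and y are optimised independently as 1-D weighted medians.
Total weight W = 489; half = 244.5.
x-coordinate, sorted with cumulative weight:
  x=2 (N6, w=40) cum 40
  x=3 (N5, w=20) cum 60
  x=4 (N7, w=100) cum 160
  x=5 (N2, w=5) cum 165
  x=6 (N3, w=120) cum 285  ← median
  x=6 (N4, w=200) cum 485
  x=9 (N1, w=4) cum 489
⇒ x* = 6
y-coordinate, sorted with cumulative weight:
  y=1 (N1, w=4) cum 4
  y=1 (N6, w=40) cum 44
  y=1 (N7, w=100) cum 144
  y=3 (N4, w=200) cum 344  ← median
  y=4 (N2, w=5) cum 349
  y=6 (N3, w=120) cum 469
  y=8 (N5, w=20) cum 489
⇒ y* = 3

(6, 3)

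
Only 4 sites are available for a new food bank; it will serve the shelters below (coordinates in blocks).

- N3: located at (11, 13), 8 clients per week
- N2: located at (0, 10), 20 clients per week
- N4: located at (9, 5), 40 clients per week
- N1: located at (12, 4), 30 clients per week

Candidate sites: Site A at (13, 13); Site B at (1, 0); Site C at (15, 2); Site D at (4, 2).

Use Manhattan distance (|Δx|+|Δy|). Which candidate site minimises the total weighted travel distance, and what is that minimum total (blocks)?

Total weighted distance at each candidate:
  Site A (13, 13): total = 1116
  Site B (1, 0): total = 1374
  Site C (15, 2): total = 1090
  Site D (4, 2): total = 1004
Minimum is at Site D with total 1004 blocks.

Site D, total 1004 blocks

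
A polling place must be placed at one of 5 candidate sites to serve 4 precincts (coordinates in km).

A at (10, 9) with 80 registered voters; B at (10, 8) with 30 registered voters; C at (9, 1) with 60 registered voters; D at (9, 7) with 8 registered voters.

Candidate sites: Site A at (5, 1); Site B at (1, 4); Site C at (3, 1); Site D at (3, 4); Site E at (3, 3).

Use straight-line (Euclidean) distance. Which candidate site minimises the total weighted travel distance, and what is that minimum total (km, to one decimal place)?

Total weighted distance at each candidate:
  Site A (5, 1): total = 1310.5
  Site B (1, 4): total = 1700.1
  Site C (3, 1): total = 1575.3
  Site D (3, 4): total = 1386.2
  Site E (3, 3): total = 1432.8
Minimum is at Site A with total 1310.5 km.

Site A, total 1310.5 km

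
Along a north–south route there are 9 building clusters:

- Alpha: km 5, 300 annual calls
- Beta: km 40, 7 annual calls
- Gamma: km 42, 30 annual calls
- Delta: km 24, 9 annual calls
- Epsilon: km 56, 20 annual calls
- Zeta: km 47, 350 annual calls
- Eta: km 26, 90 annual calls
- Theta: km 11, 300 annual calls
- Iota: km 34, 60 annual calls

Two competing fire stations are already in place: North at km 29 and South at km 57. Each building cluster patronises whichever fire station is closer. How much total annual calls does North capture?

The indifferent point is the midpoint (29+57)/2 = 43; building clusters left of it (closer to North at 29) go to North, those right go to South.
  Alpha at 5 (w=300) → North
  Theta at 11 (w=300) → North
  Delta at 24 (w=9) → North
  Eta at 26 (w=90) → North
  Iota at 34 (w=60) → North
  Beta at 40 (w=7) → North
  Gamma at 42 (w=30) → North
  Zeta at 47 (w=350) → South
  Epsilon at 56 (w=20) → South
North captures 796; South captures 370.

796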